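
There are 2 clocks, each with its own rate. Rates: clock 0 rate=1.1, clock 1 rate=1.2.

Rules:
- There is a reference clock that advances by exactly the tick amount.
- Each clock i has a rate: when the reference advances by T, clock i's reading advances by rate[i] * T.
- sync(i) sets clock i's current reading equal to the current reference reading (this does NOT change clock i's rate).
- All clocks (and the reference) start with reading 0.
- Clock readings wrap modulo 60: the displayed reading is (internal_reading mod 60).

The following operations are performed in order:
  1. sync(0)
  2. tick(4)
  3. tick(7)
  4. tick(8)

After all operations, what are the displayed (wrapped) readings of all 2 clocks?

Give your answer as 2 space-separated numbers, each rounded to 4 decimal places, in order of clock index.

After op 1 sync(0): ref=0.0000 raw=[0.0000 0.0000]
After op 2 tick(4): ref=4.0000 raw=[4.4000 4.8000]
After op 3 tick(7): ref=11.0000 raw=[12.1000 13.2000]
After op 4 tick(8): ref=19.0000 raw=[20.9000 22.8000]
Wrap final raw readings (mod 60): 20.9000 mod 60 = 20.9000; 22.8000 mod 60 = 22.8000

Answer: 20.9000 22.8000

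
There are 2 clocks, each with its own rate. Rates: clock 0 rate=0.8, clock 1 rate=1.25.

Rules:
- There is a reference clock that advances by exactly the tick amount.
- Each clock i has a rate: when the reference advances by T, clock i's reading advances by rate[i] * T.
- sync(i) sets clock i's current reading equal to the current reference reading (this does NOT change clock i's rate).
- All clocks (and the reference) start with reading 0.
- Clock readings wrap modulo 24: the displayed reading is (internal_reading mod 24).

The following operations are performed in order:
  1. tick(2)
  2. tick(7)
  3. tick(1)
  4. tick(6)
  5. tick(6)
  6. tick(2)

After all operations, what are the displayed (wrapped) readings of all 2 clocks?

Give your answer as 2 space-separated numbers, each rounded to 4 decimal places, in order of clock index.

After op 1 tick(2): ref=2.0000 raw=[1.6000 2.5000]
After op 2 tick(7): ref=9.0000 raw=[7.2000 11.2500]
After op 3 tick(1): ref=10.0000 raw=[8.0000 12.5000]
After op 4 tick(6): ref=16.0000 raw=[12.8000 20.0000]
After op 5 tick(6): ref=22.0000 raw=[17.6000 27.5000]
After op 6 tick(2): ref=24.0000 raw=[19.2000 30.0000]
Wrap final raw readings (mod 24): 19.2000 mod 24 = 19.2000; 30.0000 mod 24 = 6.0000

Answer: 19.2000 6.0000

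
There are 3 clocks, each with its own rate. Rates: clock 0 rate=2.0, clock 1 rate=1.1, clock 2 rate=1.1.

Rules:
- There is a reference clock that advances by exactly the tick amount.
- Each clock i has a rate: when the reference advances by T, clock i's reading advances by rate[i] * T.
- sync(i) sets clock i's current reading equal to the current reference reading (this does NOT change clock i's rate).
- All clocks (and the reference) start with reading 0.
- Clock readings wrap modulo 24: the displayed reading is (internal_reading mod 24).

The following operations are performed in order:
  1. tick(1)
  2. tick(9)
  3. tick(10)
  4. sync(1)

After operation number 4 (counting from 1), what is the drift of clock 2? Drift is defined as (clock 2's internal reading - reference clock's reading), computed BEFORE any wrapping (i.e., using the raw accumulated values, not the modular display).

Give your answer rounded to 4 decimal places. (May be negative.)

Answer: 2.0000

Derivation:
After op 1 tick(1): ref=1.0000 raw=[2.0000 1.1000 1.1000]
After op 2 tick(9): ref=10.0000 raw=[20.0000 11.0000 11.0000]
After op 3 tick(10): ref=20.0000 raw=[40.0000 22.0000 22.0000]
After op 4 sync(1): ref=20.0000 raw=[40.0000 20.0000 22.0000]
Drift of clock 2 after op 4: 22.0000 - 20.0000 = 2.0000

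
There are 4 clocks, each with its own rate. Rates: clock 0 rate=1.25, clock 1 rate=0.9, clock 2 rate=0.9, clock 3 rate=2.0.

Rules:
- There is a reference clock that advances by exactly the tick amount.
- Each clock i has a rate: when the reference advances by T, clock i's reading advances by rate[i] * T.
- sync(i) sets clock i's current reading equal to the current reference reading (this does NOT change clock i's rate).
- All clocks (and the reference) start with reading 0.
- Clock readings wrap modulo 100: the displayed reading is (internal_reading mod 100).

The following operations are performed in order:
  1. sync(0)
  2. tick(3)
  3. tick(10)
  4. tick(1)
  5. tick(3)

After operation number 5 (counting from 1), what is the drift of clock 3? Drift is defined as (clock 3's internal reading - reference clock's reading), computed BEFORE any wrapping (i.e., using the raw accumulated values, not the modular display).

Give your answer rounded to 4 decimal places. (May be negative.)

Answer: 17.0000

Derivation:
After op 1 sync(0): ref=0.0000 raw=[0.0000 0.0000 0.0000 0.0000]
After op 2 tick(3): ref=3.0000 raw=[3.7500 2.7000 2.7000 6.0000]
After op 3 tick(10): ref=13.0000 raw=[16.2500 11.7000 11.7000 26.0000]
After op 4 tick(1): ref=14.0000 raw=[17.5000 12.6000 12.6000 28.0000]
After op 5 tick(3): ref=17.0000 raw=[21.2500 15.3000 15.3000 34.0000]
Drift of clock 3 after op 5: 34.0000 - 17.0000 = 17.0000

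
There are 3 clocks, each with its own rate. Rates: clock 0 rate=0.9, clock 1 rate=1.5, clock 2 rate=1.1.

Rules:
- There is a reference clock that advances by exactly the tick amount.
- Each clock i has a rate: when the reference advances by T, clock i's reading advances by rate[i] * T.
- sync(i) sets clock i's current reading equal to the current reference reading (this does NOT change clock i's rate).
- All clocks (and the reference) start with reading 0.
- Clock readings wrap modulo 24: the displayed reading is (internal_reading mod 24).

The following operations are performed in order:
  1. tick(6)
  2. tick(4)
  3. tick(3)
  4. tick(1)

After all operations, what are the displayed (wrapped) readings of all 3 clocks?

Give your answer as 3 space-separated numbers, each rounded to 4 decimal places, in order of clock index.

Answer: 12.6000 21.0000 15.4000

Derivation:
After op 1 tick(6): ref=6.0000 raw=[5.4000 9.0000 6.6000]
After op 2 tick(4): ref=10.0000 raw=[9.0000 15.0000 11.0000]
After op 3 tick(3): ref=13.0000 raw=[11.7000 19.5000 14.3000]
After op 4 tick(1): ref=14.0000 raw=[12.6000 21.0000 15.4000]
Wrap final raw readings (mod 24): 12.6000 mod 24 = 12.6000; 21.0000 mod 24 = 21.0000; 15.4000 mod 24 = 15.4000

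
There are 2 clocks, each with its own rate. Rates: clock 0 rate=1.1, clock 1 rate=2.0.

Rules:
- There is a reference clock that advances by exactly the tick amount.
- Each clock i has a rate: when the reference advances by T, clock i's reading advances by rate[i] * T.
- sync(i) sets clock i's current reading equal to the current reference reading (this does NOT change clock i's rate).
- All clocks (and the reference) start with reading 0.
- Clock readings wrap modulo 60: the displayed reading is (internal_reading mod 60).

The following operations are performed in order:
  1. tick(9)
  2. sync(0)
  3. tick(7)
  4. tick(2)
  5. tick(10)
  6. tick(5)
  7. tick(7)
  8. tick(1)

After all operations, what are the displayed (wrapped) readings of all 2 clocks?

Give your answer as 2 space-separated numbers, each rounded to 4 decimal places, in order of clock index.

Answer: 44.2000 22.0000

Derivation:
After op 1 tick(9): ref=9.0000 raw=[9.9000 18.0000]
After op 2 sync(0): ref=9.0000 raw=[9.0000 18.0000]
After op 3 tick(7): ref=16.0000 raw=[16.7000 32.0000]
After op 4 tick(2): ref=18.0000 raw=[18.9000 36.0000]
After op 5 tick(10): ref=28.0000 raw=[29.9000 56.0000]
After op 6 tick(5): ref=33.0000 raw=[35.4000 66.0000]
After op 7 tick(7): ref=40.0000 raw=[43.1000 80.0000]
After op 8 tick(1): ref=41.0000 raw=[44.2000 82.0000]
Wrap final raw readings (mod 60): 44.2000 mod 60 = 44.2000; 82.0000 mod 60 = 22.0000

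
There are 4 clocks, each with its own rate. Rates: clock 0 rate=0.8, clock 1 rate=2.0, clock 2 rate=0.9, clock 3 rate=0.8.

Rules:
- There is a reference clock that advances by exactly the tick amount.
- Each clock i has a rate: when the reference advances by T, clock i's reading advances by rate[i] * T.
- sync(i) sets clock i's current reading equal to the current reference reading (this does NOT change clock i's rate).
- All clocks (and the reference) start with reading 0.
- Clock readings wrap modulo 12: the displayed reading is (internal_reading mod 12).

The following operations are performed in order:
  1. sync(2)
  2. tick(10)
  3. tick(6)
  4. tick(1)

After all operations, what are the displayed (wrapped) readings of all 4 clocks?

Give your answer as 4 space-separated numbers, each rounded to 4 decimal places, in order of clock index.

After op 1 sync(2): ref=0.0000 raw=[0.0000 0.0000 0.0000 0.0000]
After op 2 tick(10): ref=10.0000 raw=[8.0000 20.0000 9.0000 8.0000]
After op 3 tick(6): ref=16.0000 raw=[12.8000 32.0000 14.4000 12.8000]
After op 4 tick(1): ref=17.0000 raw=[13.6000 34.0000 15.3000 13.6000]
Wrap final raw readings (mod 12): 13.6000 mod 12 = 1.6000; 34.0000 mod 12 = 10.0000; 15.3000 mod 12 = 3.3000; 13.6000 mod 12 = 1.6000

Answer: 1.6000 10.0000 3.3000 1.6000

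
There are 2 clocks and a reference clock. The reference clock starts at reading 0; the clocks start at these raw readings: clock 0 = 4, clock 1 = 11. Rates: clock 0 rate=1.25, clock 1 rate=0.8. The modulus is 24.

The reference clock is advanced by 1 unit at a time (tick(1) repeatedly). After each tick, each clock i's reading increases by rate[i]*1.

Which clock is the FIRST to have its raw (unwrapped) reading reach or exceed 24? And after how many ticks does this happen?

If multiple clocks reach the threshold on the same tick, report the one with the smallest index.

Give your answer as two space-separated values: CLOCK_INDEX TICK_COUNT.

clock 0: start=4, rate=1.25, needs 24-4 = 20; ticks = ceil(20/1.25) = ceil(16.0000) = 16; reading at tick 16 = 4 + 1.25*16 = 24.0000
clock 1: start=11, rate=0.8, needs 24-11 = 13; ticks = ceil(13/0.8) = ceil(16.2500) = 17; reading at tick 17 = 11 + 0.8*17 = 24.6000
Minimum tick count = 16; winners = [0]; smallest index = 0

Answer: 0 16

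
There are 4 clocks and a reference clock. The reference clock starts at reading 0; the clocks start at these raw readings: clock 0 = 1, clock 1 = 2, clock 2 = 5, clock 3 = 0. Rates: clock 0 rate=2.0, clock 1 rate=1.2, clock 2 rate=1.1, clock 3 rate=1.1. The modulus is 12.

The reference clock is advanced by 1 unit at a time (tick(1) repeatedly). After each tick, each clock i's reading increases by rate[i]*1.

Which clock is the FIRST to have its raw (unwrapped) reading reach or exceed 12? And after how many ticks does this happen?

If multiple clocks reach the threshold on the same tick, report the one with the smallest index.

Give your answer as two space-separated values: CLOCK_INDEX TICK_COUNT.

Answer: 0 6

Derivation:
clock 0: start=1, rate=2.0, needs 12-1 = 11; ticks = ceil(11/2.0) = ceil(5.5000) = 6; reading at tick 6 = 1 + 2.0*6 = 13.0000
clock 1: start=2, rate=1.2, needs 12-2 = 10; ticks = ceil(10/1.2) = ceil(8.3333) = 9; reading at tick 9 = 2 + 1.2*9 = 12.8000
clock 2: start=5, rate=1.1, needs 12-5 = 7; ticks = ceil(7/1.1) = ceil(6.3636) = 7; reading at tick 7 = 5 + 1.1*7 = 12.7000
clock 3: start=0, rate=1.1, needs 12-0 = 12; ticks = ceil(12/1.1) = ceil(10.9091) = 11; reading at tick 11 = 0 + 1.1*11 = 12.1000
Minimum tick count = 6; winners = [0]; smallest index = 0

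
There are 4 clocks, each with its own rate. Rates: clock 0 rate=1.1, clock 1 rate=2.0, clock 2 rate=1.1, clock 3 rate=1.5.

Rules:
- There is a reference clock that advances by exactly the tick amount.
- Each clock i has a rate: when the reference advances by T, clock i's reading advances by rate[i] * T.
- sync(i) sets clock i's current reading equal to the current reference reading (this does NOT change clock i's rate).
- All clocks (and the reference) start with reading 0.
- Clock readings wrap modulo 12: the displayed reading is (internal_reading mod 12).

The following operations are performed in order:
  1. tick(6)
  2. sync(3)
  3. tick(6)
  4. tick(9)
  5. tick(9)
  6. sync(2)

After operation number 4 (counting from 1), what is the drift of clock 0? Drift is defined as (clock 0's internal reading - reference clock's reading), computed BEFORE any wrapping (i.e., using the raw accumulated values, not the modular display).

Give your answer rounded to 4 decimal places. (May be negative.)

After op 1 tick(6): ref=6.0000 raw=[6.6000 12.0000 6.6000 9.0000]
After op 2 sync(3): ref=6.0000 raw=[6.6000 12.0000 6.6000 6.0000]
After op 3 tick(6): ref=12.0000 raw=[13.2000 24.0000 13.2000 15.0000]
After op 4 tick(9): ref=21.0000 raw=[23.1000 42.0000 23.1000 28.5000]
Drift of clock 0 after op 4: 23.1000 - 21.0000 = 2.1000

Answer: 2.1000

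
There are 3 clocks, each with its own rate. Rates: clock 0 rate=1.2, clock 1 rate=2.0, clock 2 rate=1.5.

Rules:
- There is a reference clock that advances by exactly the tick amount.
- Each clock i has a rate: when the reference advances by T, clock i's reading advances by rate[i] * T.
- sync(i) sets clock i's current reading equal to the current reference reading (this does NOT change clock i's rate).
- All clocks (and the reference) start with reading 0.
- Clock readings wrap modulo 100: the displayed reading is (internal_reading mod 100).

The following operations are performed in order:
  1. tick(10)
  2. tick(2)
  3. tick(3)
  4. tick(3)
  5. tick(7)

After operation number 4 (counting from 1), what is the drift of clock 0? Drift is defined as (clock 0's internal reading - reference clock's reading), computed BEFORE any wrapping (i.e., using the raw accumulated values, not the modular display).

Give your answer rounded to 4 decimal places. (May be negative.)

After op 1 tick(10): ref=10.0000 raw=[12.0000 20.0000 15.0000]
After op 2 tick(2): ref=12.0000 raw=[14.4000 24.0000 18.0000]
After op 3 tick(3): ref=15.0000 raw=[18.0000 30.0000 22.5000]
After op 4 tick(3): ref=18.0000 raw=[21.6000 36.0000 27.0000]
Drift of clock 0 after op 4: 21.6000 - 18.0000 = 3.6000

Answer: 3.6000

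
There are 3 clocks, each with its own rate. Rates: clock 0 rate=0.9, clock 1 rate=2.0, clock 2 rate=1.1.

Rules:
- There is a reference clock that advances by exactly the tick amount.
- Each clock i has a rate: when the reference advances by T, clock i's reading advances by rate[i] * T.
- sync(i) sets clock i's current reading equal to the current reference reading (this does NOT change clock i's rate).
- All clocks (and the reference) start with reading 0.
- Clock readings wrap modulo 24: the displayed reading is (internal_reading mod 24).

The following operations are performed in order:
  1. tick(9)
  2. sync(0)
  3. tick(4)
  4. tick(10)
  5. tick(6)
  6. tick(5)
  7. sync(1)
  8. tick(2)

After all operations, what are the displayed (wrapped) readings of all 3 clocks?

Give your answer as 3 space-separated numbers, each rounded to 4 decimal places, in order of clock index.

Answer: 9.3000 14.0000 15.6000

Derivation:
After op 1 tick(9): ref=9.0000 raw=[8.1000 18.0000 9.9000]
After op 2 sync(0): ref=9.0000 raw=[9.0000 18.0000 9.9000]
After op 3 tick(4): ref=13.0000 raw=[12.6000 26.0000 14.3000]
After op 4 tick(10): ref=23.0000 raw=[21.6000 46.0000 25.3000]
After op 5 tick(6): ref=29.0000 raw=[27.0000 58.0000 31.9000]
After op 6 tick(5): ref=34.0000 raw=[31.5000 68.0000 37.4000]
After op 7 sync(1): ref=34.0000 raw=[31.5000 34.0000 37.4000]
After op 8 tick(2): ref=36.0000 raw=[33.3000 38.0000 39.6000]
Wrap final raw readings (mod 24): 33.3000 mod 24 = 9.3000; 38.0000 mod 24 = 14.0000; 39.6000 mod 24 = 15.6000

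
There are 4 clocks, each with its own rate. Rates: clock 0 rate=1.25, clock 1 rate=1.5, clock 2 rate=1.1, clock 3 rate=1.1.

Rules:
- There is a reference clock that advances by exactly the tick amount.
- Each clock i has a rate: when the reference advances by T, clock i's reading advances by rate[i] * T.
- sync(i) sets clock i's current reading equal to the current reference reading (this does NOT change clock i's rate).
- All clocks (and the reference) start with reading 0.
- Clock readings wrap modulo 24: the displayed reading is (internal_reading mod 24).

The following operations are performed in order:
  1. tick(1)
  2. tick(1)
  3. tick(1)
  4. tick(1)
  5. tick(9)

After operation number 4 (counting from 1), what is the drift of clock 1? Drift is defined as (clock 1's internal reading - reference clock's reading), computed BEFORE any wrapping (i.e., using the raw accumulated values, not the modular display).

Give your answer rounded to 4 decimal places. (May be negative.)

After op 1 tick(1): ref=1.0000 raw=[1.2500 1.5000 1.1000 1.1000]
After op 2 tick(1): ref=2.0000 raw=[2.5000 3.0000 2.2000 2.2000]
After op 3 tick(1): ref=3.0000 raw=[3.7500 4.5000 3.3000 3.3000]
After op 4 tick(1): ref=4.0000 raw=[5.0000 6.0000 4.4000 4.4000]
Drift of clock 1 after op 4: 6.0000 - 4.0000 = 2.0000

Answer: 2.0000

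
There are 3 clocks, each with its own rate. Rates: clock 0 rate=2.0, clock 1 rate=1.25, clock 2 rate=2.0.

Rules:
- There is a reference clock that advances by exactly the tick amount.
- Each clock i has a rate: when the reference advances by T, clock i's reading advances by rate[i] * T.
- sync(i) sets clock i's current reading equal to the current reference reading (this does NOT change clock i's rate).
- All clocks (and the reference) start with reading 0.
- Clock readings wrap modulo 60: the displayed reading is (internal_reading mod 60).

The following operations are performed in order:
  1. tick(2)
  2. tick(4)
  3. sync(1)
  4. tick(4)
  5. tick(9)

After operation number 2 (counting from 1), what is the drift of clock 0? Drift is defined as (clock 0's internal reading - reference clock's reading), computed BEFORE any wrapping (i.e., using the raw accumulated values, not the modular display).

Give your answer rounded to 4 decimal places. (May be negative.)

After op 1 tick(2): ref=2.0000 raw=[4.0000 2.5000 4.0000]
After op 2 tick(4): ref=6.0000 raw=[12.0000 7.5000 12.0000]
Drift of clock 0 after op 2: 12.0000 - 6.0000 = 6.0000

Answer: 6.0000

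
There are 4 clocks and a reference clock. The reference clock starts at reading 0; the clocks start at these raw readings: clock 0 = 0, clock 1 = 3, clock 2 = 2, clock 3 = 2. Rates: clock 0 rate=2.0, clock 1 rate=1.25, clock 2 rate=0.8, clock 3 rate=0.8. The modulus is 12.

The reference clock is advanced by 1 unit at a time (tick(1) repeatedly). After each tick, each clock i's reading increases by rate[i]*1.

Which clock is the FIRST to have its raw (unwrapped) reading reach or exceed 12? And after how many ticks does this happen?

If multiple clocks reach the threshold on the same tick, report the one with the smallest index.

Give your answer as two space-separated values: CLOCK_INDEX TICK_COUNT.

Answer: 0 6

Derivation:
clock 0: start=0, rate=2.0, needs 12-0 = 12; ticks = ceil(12/2.0) = ceil(6.0000) = 6; reading at tick 6 = 0 + 2.0*6 = 12.0000
clock 1: start=3, rate=1.25, needs 12-3 = 9; ticks = ceil(9/1.25) = ceil(7.2000) = 8; reading at tick 8 = 3 + 1.25*8 = 13.0000
clock 2: start=2, rate=0.8, needs 12-2 = 10; ticks = ceil(10/0.8) = ceil(12.5000) = 13; reading at tick 13 = 2 + 0.8*13 = 12.4000
clock 3: start=2, rate=0.8, needs 12-2 = 10; ticks = ceil(10/0.8) = ceil(12.5000) = 13; reading at tick 13 = 2 + 0.8*13 = 12.4000
Minimum tick count = 6; winners = [0]; smallest index = 0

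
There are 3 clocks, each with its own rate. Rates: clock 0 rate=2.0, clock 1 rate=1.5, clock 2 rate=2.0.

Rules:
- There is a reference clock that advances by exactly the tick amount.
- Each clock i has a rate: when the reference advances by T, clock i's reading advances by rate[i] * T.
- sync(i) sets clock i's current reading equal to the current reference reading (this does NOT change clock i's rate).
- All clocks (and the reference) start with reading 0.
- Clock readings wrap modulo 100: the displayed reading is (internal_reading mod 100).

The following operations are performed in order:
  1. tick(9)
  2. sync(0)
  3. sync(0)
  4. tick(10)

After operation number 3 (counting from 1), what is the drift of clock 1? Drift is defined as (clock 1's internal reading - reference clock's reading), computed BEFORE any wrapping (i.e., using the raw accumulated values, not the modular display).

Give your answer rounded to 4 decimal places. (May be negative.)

After op 1 tick(9): ref=9.0000 raw=[18.0000 13.5000 18.0000]
After op 2 sync(0): ref=9.0000 raw=[9.0000 13.5000 18.0000]
After op 3 sync(0): ref=9.0000 raw=[9.0000 13.5000 18.0000]
Drift of clock 1 after op 3: 13.5000 - 9.0000 = 4.5000

Answer: 4.5000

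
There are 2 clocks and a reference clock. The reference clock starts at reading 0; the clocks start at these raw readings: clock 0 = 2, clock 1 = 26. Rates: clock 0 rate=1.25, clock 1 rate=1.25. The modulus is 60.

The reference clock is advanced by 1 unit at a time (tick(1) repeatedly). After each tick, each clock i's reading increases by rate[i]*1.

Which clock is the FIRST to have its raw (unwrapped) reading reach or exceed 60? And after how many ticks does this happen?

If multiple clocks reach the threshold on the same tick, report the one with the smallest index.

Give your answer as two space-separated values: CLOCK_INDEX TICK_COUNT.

Answer: 1 28

Derivation:
clock 0: start=2, rate=1.25, needs 60-2 = 58; ticks = ceil(58/1.25) = ceil(46.4000) = 47; reading at tick 47 = 2 + 1.25*47 = 60.7500
clock 1: start=26, rate=1.25, needs 60-26 = 34; ticks = ceil(34/1.25) = ceil(27.2000) = 28; reading at tick 28 = 26 + 1.25*28 = 61.0000
Minimum tick count = 28; winners = [1]; smallest index = 1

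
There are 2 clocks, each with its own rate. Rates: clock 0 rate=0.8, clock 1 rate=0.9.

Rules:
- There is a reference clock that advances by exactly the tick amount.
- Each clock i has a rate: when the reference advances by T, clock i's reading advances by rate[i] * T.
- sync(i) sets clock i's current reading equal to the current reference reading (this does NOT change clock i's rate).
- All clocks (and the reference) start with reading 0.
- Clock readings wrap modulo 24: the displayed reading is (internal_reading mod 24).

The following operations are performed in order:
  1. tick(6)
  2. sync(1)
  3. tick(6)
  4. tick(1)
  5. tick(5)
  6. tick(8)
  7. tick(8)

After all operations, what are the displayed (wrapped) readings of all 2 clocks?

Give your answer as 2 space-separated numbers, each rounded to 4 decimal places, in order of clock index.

Answer: 3.2000 7.2000

Derivation:
After op 1 tick(6): ref=6.0000 raw=[4.8000 5.4000]
After op 2 sync(1): ref=6.0000 raw=[4.8000 6.0000]
After op 3 tick(6): ref=12.0000 raw=[9.6000 11.4000]
After op 4 tick(1): ref=13.0000 raw=[10.4000 12.3000]
After op 5 tick(5): ref=18.0000 raw=[14.4000 16.8000]
After op 6 tick(8): ref=26.0000 raw=[20.8000 24.0000]
After op 7 tick(8): ref=34.0000 raw=[27.2000 31.2000]
Wrap final raw readings (mod 24): 27.2000 mod 24 = 3.2000; 31.2000 mod 24 = 7.2000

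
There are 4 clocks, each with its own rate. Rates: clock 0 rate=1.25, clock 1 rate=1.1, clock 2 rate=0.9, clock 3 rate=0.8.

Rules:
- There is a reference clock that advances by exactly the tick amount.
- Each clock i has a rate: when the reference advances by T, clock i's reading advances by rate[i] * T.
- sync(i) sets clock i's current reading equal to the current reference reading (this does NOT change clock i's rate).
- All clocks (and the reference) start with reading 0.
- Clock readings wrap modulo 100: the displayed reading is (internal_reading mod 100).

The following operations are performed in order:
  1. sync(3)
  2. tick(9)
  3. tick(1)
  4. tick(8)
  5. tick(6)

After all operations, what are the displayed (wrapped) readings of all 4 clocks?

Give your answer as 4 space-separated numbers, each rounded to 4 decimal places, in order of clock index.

Answer: 30.0000 26.4000 21.6000 19.2000

Derivation:
After op 1 sync(3): ref=0.0000 raw=[0.0000 0.0000 0.0000 0.0000]
After op 2 tick(9): ref=9.0000 raw=[11.2500 9.9000 8.1000 7.2000]
After op 3 tick(1): ref=10.0000 raw=[12.5000 11.0000 9.0000 8.0000]
After op 4 tick(8): ref=18.0000 raw=[22.5000 19.8000 16.2000 14.4000]
After op 5 tick(6): ref=24.0000 raw=[30.0000 26.4000 21.6000 19.2000]
Wrap final raw readings (mod 100): 30.0000 mod 100 = 30.0000; 26.4000 mod 100 = 26.4000; 21.6000 mod 100 = 21.6000; 19.2000 mod 100 = 19.2000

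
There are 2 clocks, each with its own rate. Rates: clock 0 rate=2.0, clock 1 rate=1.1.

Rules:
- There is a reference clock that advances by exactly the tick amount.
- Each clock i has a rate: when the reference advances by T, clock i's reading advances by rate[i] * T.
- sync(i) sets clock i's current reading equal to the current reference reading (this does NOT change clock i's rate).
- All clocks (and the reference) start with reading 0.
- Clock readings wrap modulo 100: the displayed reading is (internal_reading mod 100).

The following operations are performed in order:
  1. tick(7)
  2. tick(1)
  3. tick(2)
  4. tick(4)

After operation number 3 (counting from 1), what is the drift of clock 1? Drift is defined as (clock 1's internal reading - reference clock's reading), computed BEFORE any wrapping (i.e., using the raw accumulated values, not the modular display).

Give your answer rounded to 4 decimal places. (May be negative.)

After op 1 tick(7): ref=7.0000 raw=[14.0000 7.7000]
After op 2 tick(1): ref=8.0000 raw=[16.0000 8.8000]
After op 3 tick(2): ref=10.0000 raw=[20.0000 11.0000]
Drift of clock 1 after op 3: 11.0000 - 10.0000 = 1.0000

Answer: 1.0000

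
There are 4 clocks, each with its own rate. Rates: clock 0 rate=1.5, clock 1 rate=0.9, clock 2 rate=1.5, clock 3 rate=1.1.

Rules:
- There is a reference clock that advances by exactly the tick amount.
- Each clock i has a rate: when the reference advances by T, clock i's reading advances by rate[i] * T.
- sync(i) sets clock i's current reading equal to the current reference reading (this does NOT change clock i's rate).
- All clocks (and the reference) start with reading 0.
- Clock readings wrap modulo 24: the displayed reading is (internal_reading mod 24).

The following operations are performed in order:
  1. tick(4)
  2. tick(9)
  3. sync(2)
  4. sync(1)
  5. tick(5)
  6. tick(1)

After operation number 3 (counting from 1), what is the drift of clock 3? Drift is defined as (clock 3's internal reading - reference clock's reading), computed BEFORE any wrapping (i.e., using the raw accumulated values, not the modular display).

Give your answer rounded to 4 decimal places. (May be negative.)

After op 1 tick(4): ref=4.0000 raw=[6.0000 3.6000 6.0000 4.4000]
After op 2 tick(9): ref=13.0000 raw=[19.5000 11.7000 19.5000 14.3000]
After op 3 sync(2): ref=13.0000 raw=[19.5000 11.7000 13.0000 14.3000]
Drift of clock 3 after op 3: 14.3000 - 13.0000 = 1.3000

Answer: 1.3000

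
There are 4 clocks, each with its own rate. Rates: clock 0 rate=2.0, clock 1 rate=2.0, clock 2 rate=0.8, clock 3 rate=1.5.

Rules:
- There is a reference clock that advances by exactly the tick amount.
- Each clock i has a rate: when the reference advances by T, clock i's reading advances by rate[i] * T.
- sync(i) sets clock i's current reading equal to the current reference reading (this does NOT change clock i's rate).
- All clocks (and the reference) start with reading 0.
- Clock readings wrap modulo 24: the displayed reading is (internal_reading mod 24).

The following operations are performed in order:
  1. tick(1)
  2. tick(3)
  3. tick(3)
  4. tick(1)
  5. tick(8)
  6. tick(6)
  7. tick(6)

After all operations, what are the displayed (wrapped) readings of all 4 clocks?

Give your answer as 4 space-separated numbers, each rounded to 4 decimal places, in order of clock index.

Answer: 8.0000 8.0000 22.4000 18.0000

Derivation:
After op 1 tick(1): ref=1.0000 raw=[2.0000 2.0000 0.8000 1.5000]
After op 2 tick(3): ref=4.0000 raw=[8.0000 8.0000 3.2000 6.0000]
After op 3 tick(3): ref=7.0000 raw=[14.0000 14.0000 5.6000 10.5000]
After op 4 tick(1): ref=8.0000 raw=[16.0000 16.0000 6.4000 12.0000]
After op 5 tick(8): ref=16.0000 raw=[32.0000 32.0000 12.8000 24.0000]
After op 6 tick(6): ref=22.0000 raw=[44.0000 44.0000 17.6000 33.0000]
After op 7 tick(6): ref=28.0000 raw=[56.0000 56.0000 22.4000 42.0000]
Wrap final raw readings (mod 24): 56.0000 mod 24 = 8.0000; 56.0000 mod 24 = 8.0000; 22.4000 mod 24 = 22.4000; 42.0000 mod 24 = 18.0000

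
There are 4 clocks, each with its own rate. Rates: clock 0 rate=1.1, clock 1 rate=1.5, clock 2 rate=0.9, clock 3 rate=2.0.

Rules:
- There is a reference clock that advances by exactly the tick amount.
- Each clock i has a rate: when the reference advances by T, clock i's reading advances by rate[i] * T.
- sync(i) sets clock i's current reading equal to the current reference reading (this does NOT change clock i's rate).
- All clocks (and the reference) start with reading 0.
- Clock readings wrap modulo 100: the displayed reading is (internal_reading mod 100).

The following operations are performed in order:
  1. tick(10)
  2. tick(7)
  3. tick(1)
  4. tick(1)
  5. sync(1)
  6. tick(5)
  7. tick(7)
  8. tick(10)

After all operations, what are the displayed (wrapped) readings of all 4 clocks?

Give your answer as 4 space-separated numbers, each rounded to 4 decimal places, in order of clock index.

After op 1 tick(10): ref=10.0000 raw=[11.0000 15.0000 9.0000 20.0000]
After op 2 tick(7): ref=17.0000 raw=[18.7000 25.5000 15.3000 34.0000]
After op 3 tick(1): ref=18.0000 raw=[19.8000 27.0000 16.2000 36.0000]
After op 4 tick(1): ref=19.0000 raw=[20.9000 28.5000 17.1000 38.0000]
After op 5 sync(1): ref=19.0000 raw=[20.9000 19.0000 17.1000 38.0000]
After op 6 tick(5): ref=24.0000 raw=[26.4000 26.5000 21.6000 48.0000]
After op 7 tick(7): ref=31.0000 raw=[34.1000 37.0000 27.9000 62.0000]
After op 8 tick(10): ref=41.0000 raw=[45.1000 52.0000 36.9000 82.0000]
Wrap final raw readings (mod 100): 45.1000 mod 100 = 45.1000; 52.0000 mod 100 = 52.0000; 36.9000 mod 100 = 36.9000; 82.0000 mod 100 = 82.0000

Answer: 45.1000 52.0000 36.9000 82.0000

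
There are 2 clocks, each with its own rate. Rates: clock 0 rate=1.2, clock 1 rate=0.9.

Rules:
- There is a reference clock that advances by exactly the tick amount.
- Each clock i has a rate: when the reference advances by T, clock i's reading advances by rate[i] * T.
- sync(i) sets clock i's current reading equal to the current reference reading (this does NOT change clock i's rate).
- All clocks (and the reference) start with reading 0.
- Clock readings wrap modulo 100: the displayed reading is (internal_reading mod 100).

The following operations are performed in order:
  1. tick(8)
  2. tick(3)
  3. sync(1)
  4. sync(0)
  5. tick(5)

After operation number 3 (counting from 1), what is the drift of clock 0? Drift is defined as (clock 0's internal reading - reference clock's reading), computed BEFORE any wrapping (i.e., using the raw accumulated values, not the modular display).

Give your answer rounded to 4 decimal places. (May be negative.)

Answer: 2.2000

Derivation:
After op 1 tick(8): ref=8.0000 raw=[9.6000 7.2000]
After op 2 tick(3): ref=11.0000 raw=[13.2000 9.9000]
After op 3 sync(1): ref=11.0000 raw=[13.2000 11.0000]
Drift of clock 0 after op 3: 13.2000 - 11.0000 = 2.2000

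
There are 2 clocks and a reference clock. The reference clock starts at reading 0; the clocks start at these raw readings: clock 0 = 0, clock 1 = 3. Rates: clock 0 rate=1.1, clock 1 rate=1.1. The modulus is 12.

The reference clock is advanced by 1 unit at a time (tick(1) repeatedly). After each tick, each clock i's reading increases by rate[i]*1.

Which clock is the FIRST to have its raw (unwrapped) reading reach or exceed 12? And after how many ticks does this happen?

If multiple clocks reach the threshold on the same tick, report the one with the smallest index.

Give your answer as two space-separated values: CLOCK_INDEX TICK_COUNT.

clock 0: start=0, rate=1.1, needs 12-0 = 12; ticks = ceil(12/1.1) = ceil(10.9091) = 11; reading at tick 11 = 0 + 1.1*11 = 12.1000
clock 1: start=3, rate=1.1, needs 12-3 = 9; ticks = ceil(9/1.1) = ceil(8.1818) = 9; reading at tick 9 = 3 + 1.1*9 = 12.9000
Minimum tick count = 9; winners = [1]; smallest index = 1

Answer: 1 9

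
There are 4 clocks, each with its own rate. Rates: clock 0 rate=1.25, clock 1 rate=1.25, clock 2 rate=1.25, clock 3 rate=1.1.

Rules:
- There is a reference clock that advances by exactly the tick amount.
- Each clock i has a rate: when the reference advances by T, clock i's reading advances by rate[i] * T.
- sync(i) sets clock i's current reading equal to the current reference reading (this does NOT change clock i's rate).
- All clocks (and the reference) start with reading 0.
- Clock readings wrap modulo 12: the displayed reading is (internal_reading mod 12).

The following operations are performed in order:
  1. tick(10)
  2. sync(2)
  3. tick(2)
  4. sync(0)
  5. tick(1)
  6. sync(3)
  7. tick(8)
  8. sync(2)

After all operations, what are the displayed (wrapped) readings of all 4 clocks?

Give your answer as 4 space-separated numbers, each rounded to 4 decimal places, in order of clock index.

After op 1 tick(10): ref=10.0000 raw=[12.5000 12.5000 12.5000 11.0000]
After op 2 sync(2): ref=10.0000 raw=[12.5000 12.5000 10.0000 11.0000]
After op 3 tick(2): ref=12.0000 raw=[15.0000 15.0000 12.5000 13.2000]
After op 4 sync(0): ref=12.0000 raw=[12.0000 15.0000 12.5000 13.2000]
After op 5 tick(1): ref=13.0000 raw=[13.2500 16.2500 13.7500 14.3000]
After op 6 sync(3): ref=13.0000 raw=[13.2500 16.2500 13.7500 13.0000]
After op 7 tick(8): ref=21.0000 raw=[23.2500 26.2500 23.7500 21.8000]
After op 8 sync(2): ref=21.0000 raw=[23.2500 26.2500 21.0000 21.8000]
Wrap final raw readings (mod 12): 23.2500 mod 12 = 11.2500; 26.2500 mod 12 = 2.2500; 21.0000 mod 12 = 9.0000; 21.8000 mod 12 = 9.8000

Answer: 11.2500 2.2500 9.0000 9.8000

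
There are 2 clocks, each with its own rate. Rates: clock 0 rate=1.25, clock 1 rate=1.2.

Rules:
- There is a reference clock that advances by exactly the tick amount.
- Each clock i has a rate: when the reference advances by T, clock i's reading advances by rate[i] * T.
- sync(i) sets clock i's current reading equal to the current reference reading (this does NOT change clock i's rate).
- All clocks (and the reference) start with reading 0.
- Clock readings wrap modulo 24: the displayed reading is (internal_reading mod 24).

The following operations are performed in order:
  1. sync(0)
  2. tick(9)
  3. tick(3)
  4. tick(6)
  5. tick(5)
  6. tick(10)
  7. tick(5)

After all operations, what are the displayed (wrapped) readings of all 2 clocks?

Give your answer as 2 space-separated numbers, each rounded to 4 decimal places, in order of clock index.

After op 1 sync(0): ref=0.0000 raw=[0.0000 0.0000]
After op 2 tick(9): ref=9.0000 raw=[11.2500 10.8000]
After op 3 tick(3): ref=12.0000 raw=[15.0000 14.4000]
After op 4 tick(6): ref=18.0000 raw=[22.5000 21.6000]
After op 5 tick(5): ref=23.0000 raw=[28.7500 27.6000]
After op 6 tick(10): ref=33.0000 raw=[41.2500 39.6000]
After op 7 tick(5): ref=38.0000 raw=[47.5000 45.6000]
Wrap final raw readings (mod 24): 47.5000 mod 24 = 23.5000; 45.6000 mod 24 = 21.6000

Answer: 23.5000 21.6000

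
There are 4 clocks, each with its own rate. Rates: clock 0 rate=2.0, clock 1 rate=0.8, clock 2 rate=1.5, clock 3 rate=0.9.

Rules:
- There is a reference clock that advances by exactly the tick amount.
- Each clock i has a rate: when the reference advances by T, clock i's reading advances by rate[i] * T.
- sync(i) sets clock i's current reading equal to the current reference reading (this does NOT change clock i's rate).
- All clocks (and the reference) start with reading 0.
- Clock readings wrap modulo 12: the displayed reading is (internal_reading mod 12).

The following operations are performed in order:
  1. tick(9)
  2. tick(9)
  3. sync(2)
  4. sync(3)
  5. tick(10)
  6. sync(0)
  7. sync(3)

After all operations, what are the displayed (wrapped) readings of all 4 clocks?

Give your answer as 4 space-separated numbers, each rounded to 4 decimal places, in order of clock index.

Answer: 4.0000 10.4000 9.0000 4.0000

Derivation:
After op 1 tick(9): ref=9.0000 raw=[18.0000 7.2000 13.5000 8.1000]
After op 2 tick(9): ref=18.0000 raw=[36.0000 14.4000 27.0000 16.2000]
After op 3 sync(2): ref=18.0000 raw=[36.0000 14.4000 18.0000 16.2000]
After op 4 sync(3): ref=18.0000 raw=[36.0000 14.4000 18.0000 18.0000]
After op 5 tick(10): ref=28.0000 raw=[56.0000 22.4000 33.0000 27.0000]
After op 6 sync(0): ref=28.0000 raw=[28.0000 22.4000 33.0000 27.0000]
After op 7 sync(3): ref=28.0000 raw=[28.0000 22.4000 33.0000 28.0000]
Wrap final raw readings (mod 12): 28.0000 mod 12 = 4.0000; 22.4000 mod 12 = 10.4000; 33.0000 mod 12 = 9.0000; 28.0000 mod 12 = 4.0000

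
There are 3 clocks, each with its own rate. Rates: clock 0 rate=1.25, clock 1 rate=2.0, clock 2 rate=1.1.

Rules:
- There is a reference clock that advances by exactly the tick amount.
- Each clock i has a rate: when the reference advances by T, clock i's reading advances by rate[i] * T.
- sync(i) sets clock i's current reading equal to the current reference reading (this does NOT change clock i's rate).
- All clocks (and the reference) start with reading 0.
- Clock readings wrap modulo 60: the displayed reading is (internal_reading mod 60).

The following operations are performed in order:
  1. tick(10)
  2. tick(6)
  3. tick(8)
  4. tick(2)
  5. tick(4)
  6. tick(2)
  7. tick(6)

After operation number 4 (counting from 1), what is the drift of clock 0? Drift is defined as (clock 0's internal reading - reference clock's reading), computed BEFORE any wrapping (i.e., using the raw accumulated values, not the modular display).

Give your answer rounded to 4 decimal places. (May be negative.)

After op 1 tick(10): ref=10.0000 raw=[12.5000 20.0000 11.0000]
After op 2 tick(6): ref=16.0000 raw=[20.0000 32.0000 17.6000]
After op 3 tick(8): ref=24.0000 raw=[30.0000 48.0000 26.4000]
After op 4 tick(2): ref=26.0000 raw=[32.5000 52.0000 28.6000]
Drift of clock 0 after op 4: 32.5000 - 26.0000 = 6.5000

Answer: 6.5000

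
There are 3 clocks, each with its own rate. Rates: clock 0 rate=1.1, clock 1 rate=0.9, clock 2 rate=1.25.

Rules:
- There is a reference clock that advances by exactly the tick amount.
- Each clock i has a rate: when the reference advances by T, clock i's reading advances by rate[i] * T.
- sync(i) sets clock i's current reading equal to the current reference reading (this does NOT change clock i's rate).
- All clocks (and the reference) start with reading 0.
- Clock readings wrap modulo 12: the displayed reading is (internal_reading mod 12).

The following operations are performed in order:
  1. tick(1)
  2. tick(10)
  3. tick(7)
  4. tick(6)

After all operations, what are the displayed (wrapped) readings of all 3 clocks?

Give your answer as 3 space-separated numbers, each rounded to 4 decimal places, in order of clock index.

Answer: 2.4000 9.6000 6.0000

Derivation:
After op 1 tick(1): ref=1.0000 raw=[1.1000 0.9000 1.2500]
After op 2 tick(10): ref=11.0000 raw=[12.1000 9.9000 13.7500]
After op 3 tick(7): ref=18.0000 raw=[19.8000 16.2000 22.5000]
After op 4 tick(6): ref=24.0000 raw=[26.4000 21.6000 30.0000]
Wrap final raw readings (mod 12): 26.4000 mod 12 = 2.4000; 21.6000 mod 12 = 9.6000; 30.0000 mod 12 = 6.0000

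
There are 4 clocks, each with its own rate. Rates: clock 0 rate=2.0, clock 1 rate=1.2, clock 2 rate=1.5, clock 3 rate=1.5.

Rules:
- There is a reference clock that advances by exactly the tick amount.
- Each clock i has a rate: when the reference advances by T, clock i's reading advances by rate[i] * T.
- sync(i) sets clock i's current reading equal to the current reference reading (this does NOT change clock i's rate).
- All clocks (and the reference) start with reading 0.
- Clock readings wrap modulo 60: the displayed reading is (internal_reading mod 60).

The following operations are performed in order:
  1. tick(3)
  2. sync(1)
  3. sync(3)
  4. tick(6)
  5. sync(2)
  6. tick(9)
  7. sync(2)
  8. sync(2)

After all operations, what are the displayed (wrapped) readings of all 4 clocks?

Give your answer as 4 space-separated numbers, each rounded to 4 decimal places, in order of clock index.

Answer: 36.0000 21.0000 18.0000 25.5000

Derivation:
After op 1 tick(3): ref=3.0000 raw=[6.0000 3.6000 4.5000 4.5000]
After op 2 sync(1): ref=3.0000 raw=[6.0000 3.0000 4.5000 4.5000]
After op 3 sync(3): ref=3.0000 raw=[6.0000 3.0000 4.5000 3.0000]
After op 4 tick(6): ref=9.0000 raw=[18.0000 10.2000 13.5000 12.0000]
After op 5 sync(2): ref=9.0000 raw=[18.0000 10.2000 9.0000 12.0000]
After op 6 tick(9): ref=18.0000 raw=[36.0000 21.0000 22.5000 25.5000]
After op 7 sync(2): ref=18.0000 raw=[36.0000 21.0000 18.0000 25.5000]
After op 8 sync(2): ref=18.0000 raw=[36.0000 21.0000 18.0000 25.5000]
Wrap final raw readings (mod 60): 36.0000 mod 60 = 36.0000; 21.0000 mod 60 = 21.0000; 18.0000 mod 60 = 18.0000; 25.5000 mod 60 = 25.5000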